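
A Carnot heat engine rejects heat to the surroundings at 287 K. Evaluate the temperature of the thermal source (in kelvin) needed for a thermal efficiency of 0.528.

T_H ≈ 608 K

From η = 1 − T_C/T_H, solving for T_H gives T_H = T_C/(1 − η) = 287.00/(1 − 0.528) = 608 K.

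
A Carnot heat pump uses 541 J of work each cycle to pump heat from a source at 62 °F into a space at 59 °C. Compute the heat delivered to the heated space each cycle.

Q_H ≈ 4240 J

T_H = 59 °C → 59 + 273.15 = 332.15 K.
T_C = 62 °F → (62 − 32) × 5/9 = 16.67 °C = 289.82 K.
The Carnot heat-pump COP is COP_HP = T_H/(T_H − T_C) = 332.15/42.33 = 7.8461.
Q_H = COP_HP · W = 7.8461 × 541 = 4240 J.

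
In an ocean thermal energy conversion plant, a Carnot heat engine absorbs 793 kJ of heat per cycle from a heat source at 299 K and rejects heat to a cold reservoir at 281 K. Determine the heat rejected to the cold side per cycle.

Q_C ≈ 745.3 kJ

η_rev = 1 − T_C/T_H = 1 − 281.00/299.00 = 0.0602.
For a reversible cycle Q_C/Q_H = T_C/T_H, so Q_C = 793 × 281.00/299.00 = 745.3 kJ.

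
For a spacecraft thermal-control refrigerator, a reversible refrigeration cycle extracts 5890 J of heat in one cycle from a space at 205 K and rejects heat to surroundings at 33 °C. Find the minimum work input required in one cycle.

W_in ≈ 2910 J

T_H = 33 °C → 33 + 273.15 = 306.15 K.
Carnot COP: COP_R = T_C/(T_H − T_C) = 205.00/101.15 = 2.0267.
W = Q_C/COP_R = 5890/2.0267 = 2910 J.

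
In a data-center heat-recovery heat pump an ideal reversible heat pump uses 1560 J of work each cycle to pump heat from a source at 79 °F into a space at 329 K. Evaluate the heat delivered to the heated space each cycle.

T_C = 79 °F → (79 − 32) × 5/9 = 26.11 °C = 299.26 K.
For a reversible heat pump, COP_HP = T_H/(T_H − T_C) = 329.00/29.74 = 11.0630.
Q_H = COP_HP · W = 11.0630 × 1560 = 17300 J.

Q_H ≈ 17300 J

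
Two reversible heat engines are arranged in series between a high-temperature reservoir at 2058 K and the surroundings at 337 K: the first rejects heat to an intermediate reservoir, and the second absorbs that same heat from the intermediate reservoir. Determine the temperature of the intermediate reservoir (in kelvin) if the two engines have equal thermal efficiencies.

T_m ≈ 832.8 K

Equal efficiencies require 1 − T_m/T_H = 1 − T_C/T_m, i.e. T_m/T_H = T_C/T_m, so T_m = √(T_H·T_C) = √(2058.00 × 337.00) = 832.8 K.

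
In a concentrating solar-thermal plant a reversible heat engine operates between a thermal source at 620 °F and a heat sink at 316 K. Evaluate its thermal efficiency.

η ≈ 0.473

T_H = 620 °F → (620 − 32) × 5/9 = 326.67 °C = 599.82 K.
Since the cycle is reversible, η = 1 − T_C/T_H = 1 − 316.00/599.82 = 0.473.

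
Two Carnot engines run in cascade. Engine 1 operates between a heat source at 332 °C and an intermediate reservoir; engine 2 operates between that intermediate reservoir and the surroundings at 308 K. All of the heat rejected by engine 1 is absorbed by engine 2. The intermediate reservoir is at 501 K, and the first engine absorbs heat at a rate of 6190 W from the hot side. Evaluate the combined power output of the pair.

T_H = 332 °C → 332 + 273.15 = 605.15 K.
Two reversible stages in series are equivalent to a single Carnot engine between T_H and T_C, so η_total = 1 − T_C/T_H = 1 − 308.00/605.15 = 0.4910.
W_total = η_total · Q_H = 0.4910 × 6190 = 3040 W.

Ẇ_total ≈ 3040 W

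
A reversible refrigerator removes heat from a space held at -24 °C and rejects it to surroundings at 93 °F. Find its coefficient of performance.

T_H = 93 °F → (93 − 32) × 5/9 = 33.89 °C = 307.04 K.
T_C = -24 °C → -24 + 273.15 = 249.15 K.
The reversible coefficient of performance is COP_R = T_C/(T_H − T_C) = 249.15/(307.04 − 249.15) = 4.304.

COP_R ≈ 4.304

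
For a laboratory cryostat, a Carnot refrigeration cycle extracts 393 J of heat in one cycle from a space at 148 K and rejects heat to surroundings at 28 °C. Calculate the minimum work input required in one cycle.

T_H = 28 °C → 28 + 273.15 = 301.15 K.
The reversible coefficient of performance is COP_R = T_C/(T_H − T_C) = 148.00/153.15 = 0.9664.
W = Q_C/COP_R = 393/0.9664 = 406.7 J.

W_in ≈ 406.7 J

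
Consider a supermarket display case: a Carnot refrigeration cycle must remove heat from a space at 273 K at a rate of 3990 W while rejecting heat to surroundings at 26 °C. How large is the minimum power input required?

Ẇ_in ≈ 382.2 W

T_H = 26 °C → 26 + 273.15 = 299.15 K.
For a reversible refrigerator, COP_R = T_C/(T_H − T_C) = 273.00/26.15 = 10.4398.
W = Q_C/COP_R = 3990/10.4398 = 382.2 W.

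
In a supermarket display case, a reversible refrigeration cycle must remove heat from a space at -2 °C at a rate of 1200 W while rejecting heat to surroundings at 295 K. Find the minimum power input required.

Ẇ_in ≈ 105.6 W

T_C = -2 °C → -2 + 273.15 = 271.15 K.
Carnot COP: COP_R = T_C/(T_H − T_C) = 271.15/23.85 = 11.3690.
W = Q_C/COP_R = 1200/11.3690 = 105.6 W.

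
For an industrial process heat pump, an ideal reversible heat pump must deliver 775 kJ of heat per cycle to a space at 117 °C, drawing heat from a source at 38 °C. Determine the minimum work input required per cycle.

W_in ≈ 157 kJ

T_H = 117 °C → 117 + 273.15 = 390.15 K.
T_C = 38 °C → 38 + 273.15 = 311.15 K.
Reversible heating COP: COP_HP = T_H/(T_H − T_C) = 390.15/79.00 = 4.9386.
W = Q_H/COP_HP = 775/4.9386 = 157 kJ.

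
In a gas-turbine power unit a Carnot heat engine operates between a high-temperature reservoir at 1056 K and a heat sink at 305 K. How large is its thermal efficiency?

η ≈ 0.7112

Carnot efficiency: η = 1 − T_C/T_H = 1 − 305.00/1056.00 = 0.7112.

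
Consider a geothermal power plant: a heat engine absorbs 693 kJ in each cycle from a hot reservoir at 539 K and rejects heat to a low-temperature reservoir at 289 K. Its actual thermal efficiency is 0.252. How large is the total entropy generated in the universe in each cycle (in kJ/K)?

ΔS_univ ≈ 0.508 kJ/K

W = η·Q_H = 0.252 × 693 = 174.6 kJ, so Q_C = Q_H − W = 518.4 kJ.
Reservoir entropy changes: ΔS_H = −Q_H/T_H = −693/539.00 = -1.286 kJ/K and ΔS_C = +Q_C/T_C = 518.4/289.00 = 1.794 kJ/K.
ΔS_univ = −Q_H/T_H + Q_C/T_C = 0.508 kJ/K (> 0, since η = 0.252 < η_Carnot = 0.464).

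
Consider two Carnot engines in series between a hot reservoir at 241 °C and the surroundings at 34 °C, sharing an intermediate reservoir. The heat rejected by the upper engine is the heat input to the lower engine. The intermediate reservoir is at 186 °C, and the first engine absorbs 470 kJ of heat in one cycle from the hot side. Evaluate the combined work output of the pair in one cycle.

W_total ≈ 189 kJ

T_H = 241 °C → 241 + 273.15 = 514.15 K.
T_C = 34 °C → 34 + 273.15 = 307.15 K.
Two reversible stages in series are equivalent to a single Carnot engine between T_H and T_C, so η_total = 1 − T_C/T_H = 1 − 307.15/514.15 = 0.4026.
W_total = η_total · Q_H = 0.4026 × 470 = 189 kJ.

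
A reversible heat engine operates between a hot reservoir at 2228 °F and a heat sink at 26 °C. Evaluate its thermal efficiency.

η ≈ 0.7997

T_H = 2228 °F → (2228 − 32) × 5/9 = 1220.00 °C = 1493.15 K.
T_C = 26 °C → 26 + 273.15 = 299.15 K.
Carnot efficiency: η = 1 − T_C/T_H = 1 − 299.15/1493.15 = 0.7997.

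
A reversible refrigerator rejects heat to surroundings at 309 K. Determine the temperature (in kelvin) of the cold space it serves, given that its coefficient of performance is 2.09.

COP_R = T_C/(T_H − T_C) ⇒ T_C = T_H·COP_R/(1 + COP_R) = 309.00 × 2.09/(1 + 2.09) = 209.0 K.

T_C ≈ 209.0 K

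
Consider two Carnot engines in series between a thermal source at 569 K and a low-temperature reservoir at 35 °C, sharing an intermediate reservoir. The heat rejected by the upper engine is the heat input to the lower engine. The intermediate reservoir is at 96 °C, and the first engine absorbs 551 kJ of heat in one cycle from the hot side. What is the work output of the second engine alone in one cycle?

W₂ ≈ 59.1 kJ

T_C = 35 °C → 35 + 273.15 = 308.15 K.
T_m = 96 °C → 96 + 273.15 = 369.15 K.
Heat entering the second stage: Q_m = Q_H·(T_m/T_H) = 551 × 369.15/569.00 = 357 kJ.
Second-stage efficiency η₂ = 1 − T_C/T_m = 1 − 308.15/369.15 = 0.1652, so W₂ = η₂·Q_m = 59.1 kJ.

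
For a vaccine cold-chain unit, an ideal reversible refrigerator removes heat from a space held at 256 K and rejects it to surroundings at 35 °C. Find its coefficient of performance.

COP_R ≈ 4.909

T_H = 35 °C → 35 + 273.15 = 308.15 K.
Carnot COP: COP_R = T_C/(T_H − T_C) = 256.00/(308.15 − 256.00) = 4.909.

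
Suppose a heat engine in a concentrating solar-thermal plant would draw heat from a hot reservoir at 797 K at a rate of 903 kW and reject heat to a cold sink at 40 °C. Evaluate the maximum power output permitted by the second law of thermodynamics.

Ẇ_max ≈ 548 kW

T_C = 40 °C → 40 + 273.15 = 313.15 K.
By the Carnot theorem, η_max = 1 − T_C/T_H = 1 − 313.15/797.00 = 0.6071.
W_max = η_max · Q_H = 0.6071 × 903 = 548 kW.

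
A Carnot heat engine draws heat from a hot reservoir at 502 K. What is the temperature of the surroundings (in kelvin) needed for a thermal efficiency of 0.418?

From η = 1 − T_C/T_H, T_C = T_H·(1 − η) = 502.00 × (1 − 0.418) = 292.2 K.

T_C ≈ 292.2 K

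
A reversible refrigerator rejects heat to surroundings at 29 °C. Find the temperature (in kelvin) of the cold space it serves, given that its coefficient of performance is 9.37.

T_H = 29 °C → 29 + 273.15 = 302.15 K.
COP_R = T_C/(T_H − T_C) ⇒ T_C = T_H·COP_R/(1 + COP_R) = 302.15 × 9.37/(1 + 9.37) = 273 K.

T_C ≈ 273 K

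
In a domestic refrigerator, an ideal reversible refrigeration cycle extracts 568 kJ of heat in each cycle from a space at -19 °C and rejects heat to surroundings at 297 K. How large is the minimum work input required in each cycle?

T_C = -19 °C → -19 + 273.15 = 254.15 K.
For a reversible refrigerator, COP_R = T_C/(T_H − T_C) = 254.15/42.85 = 5.9312.
W = Q_C/COP_R = 568/5.9312 = 95.8 kJ.

W_in ≈ 95.8 kJ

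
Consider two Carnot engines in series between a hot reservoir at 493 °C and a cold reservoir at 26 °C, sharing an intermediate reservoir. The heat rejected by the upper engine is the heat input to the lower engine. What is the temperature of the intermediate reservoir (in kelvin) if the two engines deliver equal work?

T_m ≈ 532.6 K

T_H = 493 °C → 493 + 273.15 = 766.15 K.
T_C = 26 °C → 26 + 273.15 = 299.15 K.
For reversible stages Q_m = Q_H·(T_m/T_H). Setting W₁ = Q_H(1 − T_m/T_H) equal to W₂ = Q_m(1 − T_C/T_m) = Q_H·(T_m − T_C)/T_H gives T_H − T_m = T_m − T_C, so T_m = (T_H + T_C)/2 = (766.15 + 299.15)/2 = 532.6 K.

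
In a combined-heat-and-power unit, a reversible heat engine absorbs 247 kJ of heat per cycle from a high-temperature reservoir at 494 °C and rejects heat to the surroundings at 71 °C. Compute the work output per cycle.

T_H = 494 °C → 494 + 273.15 = 767.15 K.
T_C = 71 °C → 71 + 273.15 = 344.15 K.
η_rev = 1 − T_C/T_H = 1 − 344.15/767.15 = 0.5514.
W = η·Q_H = 0.5514 × 247 = 136 kJ.

W ≈ 136 kJ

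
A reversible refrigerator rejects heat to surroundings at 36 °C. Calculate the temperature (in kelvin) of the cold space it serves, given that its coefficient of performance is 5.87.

T_C ≈ 264 K

T_H = 36 °C → 36 + 273.15 = 309.15 K.
COP_R = T_C/(T_H − T_C) ⇒ T_C = T_H·COP_R/(1 + COP_R) = 309.15 × 5.87/(1 + 5.87) = 264 K.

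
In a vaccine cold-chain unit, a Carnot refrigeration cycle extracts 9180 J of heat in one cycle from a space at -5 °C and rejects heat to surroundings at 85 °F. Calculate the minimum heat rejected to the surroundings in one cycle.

T_H = 85 °F → (85 − 32) × 5/9 = 29.44 °C = 302.59 K.
T_C = -5 °C → -5 + 273.15 = 268.15 K.
For a reversible cycle Q_H/Q_C = T_H/T_C, so Q_H = Q_C·T_H/T_C = 9180 × 302.59/268.15 = 10360 J.

Q_H ≈ 10360 J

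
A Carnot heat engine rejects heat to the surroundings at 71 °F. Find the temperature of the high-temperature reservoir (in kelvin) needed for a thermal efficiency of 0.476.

T_C = 71 °F → (71 − 32) × 5/9 = 21.67 °C = 294.82 K.
From η = 1 − T_C/T_H, solving for T_H gives T_H = T_C/(1 − η) = 294.82/(1 − 0.476) = 562.6 K.

T_H ≈ 562.6 K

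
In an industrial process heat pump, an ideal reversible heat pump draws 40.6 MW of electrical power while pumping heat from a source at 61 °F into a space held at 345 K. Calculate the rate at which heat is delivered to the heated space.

Q̇_H ≈ 251 MW

T_C = 61 °F → (61 − 32) × 5/9 = 16.11 °C = 289.26 K.
Reversible heating COP: COP_HP = T_H/(T_H − T_C) = 345.00/55.74 = 6.1896.
Q_H = COP_HP · W = 6.1896 × 40.6 = 251 MW.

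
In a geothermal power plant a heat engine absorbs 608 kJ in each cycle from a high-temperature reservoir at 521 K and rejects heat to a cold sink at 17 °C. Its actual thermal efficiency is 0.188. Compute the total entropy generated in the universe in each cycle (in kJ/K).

ΔS_univ ≈ 0.535 kJ/K

T_C = 17 °C → 17 + 273.15 = 290.15 K.
W = η·Q_H = 0.188 × 608 = 114.3 kJ, so Q_C = Q_H − W = 493.7 kJ.
The hot reservoir loses entropy Q_H/T_H = 608/521.00 = 1.167 kJ/K; the cold reservoir gains Q_C/T_C = 493.7/290.15 = 1.702 kJ/K.
ΔS_univ = −Q_H/T_H + Q_C/T_C = 0.535 kJ/K (> 0, since η = 0.188 < η_Carnot = 0.443).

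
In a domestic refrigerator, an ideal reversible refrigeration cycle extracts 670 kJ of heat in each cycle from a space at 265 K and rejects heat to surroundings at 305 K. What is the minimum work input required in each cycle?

For a reversible refrigerator, COP_R = T_C/(T_H − T_C) = 265.00/40.00 = 6.6250.
W = Q_C/COP_R = 670/6.6250 = 101 kJ.

W_in ≈ 101 kJ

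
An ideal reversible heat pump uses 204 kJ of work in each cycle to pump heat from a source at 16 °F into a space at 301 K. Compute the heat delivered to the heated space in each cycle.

T_C = 16 °F → (16 − 32) × 5/9 = -8.89 °C = 264.26 K.
The Carnot heat-pump COP is COP_HP = T_H/(T_H − T_C) = 301.00/36.74 = 8.1930.
Q_H = COP_HP · W = 8.1930 × 204 = 1671 kJ.

Q_H ≈ 1671 kJ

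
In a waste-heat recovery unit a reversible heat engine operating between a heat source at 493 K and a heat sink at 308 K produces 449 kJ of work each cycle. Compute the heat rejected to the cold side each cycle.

The Carnot efficiency is η = 1 − T_C/T_H = 1 − 308.00/493.00 = 0.3753.
Since Q_C/Q_H = T_C/T_H and Q_H = W/η, Q_C = W·T_C/(T_H − T_C) = 449 × 308.00/185.00 = 747.5 kJ.

Q_C ≈ 747.5 kJ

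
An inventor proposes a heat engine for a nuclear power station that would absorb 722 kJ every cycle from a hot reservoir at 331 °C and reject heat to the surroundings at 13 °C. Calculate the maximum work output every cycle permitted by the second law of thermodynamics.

W_max ≈ 380.0 kJ

T_H = 331 °C → 331 + 273.15 = 604.15 K.
T_C = 13 °C → 13 + 273.15 = 286.15 K.
The upper bound on efficiency is η_max = 1 − T_C/T_H = 1 − 286.15/604.15 = 0.5264.
W_max = η_max · Q_H = 0.5264 × 722 = 380.0 kJ.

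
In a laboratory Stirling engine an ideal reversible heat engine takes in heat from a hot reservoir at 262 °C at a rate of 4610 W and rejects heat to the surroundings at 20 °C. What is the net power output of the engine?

Ẇ ≈ 2085 W

T_H = 262 °C → 262 + 273.15 = 535.15 K.
T_C = 20 °C → 20 + 273.15 = 293.15 K.
Carnot efficiency: η = 1 − T_C/T_H = 1 − 293.15/535.15 = 0.4522.
W = η·Q_H = 0.4522 × 4610 = 2085 W.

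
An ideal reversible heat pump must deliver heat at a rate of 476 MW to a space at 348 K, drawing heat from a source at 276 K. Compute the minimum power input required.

For a reversible heat pump, COP_HP = T_H/(T_H − T_C) = 348.00/72.00 = 4.8333.
W = Q_H/COP_HP = 476/4.8333 = 98.5 MW.

Ẇ_in ≈ 98.5 MW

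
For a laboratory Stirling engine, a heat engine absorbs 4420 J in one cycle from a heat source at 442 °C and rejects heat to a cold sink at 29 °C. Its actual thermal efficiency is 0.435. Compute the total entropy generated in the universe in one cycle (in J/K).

ΔS_univ ≈ 2.085 J/K

T_H = 442 °C → 442 + 273.15 = 715.15 K.
T_C = 29 °C → 29 + 273.15 = 302.15 K.
W = η·Q_H = 0.435 × 4420 = 1923 J, so Q_C = Q_H − W = 2497 J.
The hot reservoir loses entropy Q_H/T_H = 4420/715.15 = 6.181 J/K; the cold reservoir gains Q_C/T_C = 2497/302.15 = 8.265 J/K.
ΔS_univ = −Q_H/T_H + Q_C/T_C = 2.085 J/K (> 0, since η = 0.435 < η_Carnot = 0.578).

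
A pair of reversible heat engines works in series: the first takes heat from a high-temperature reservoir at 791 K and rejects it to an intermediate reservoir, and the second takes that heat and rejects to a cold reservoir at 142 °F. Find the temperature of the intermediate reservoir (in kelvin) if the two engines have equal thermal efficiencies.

T_C = 142 °F → (142 − 32) × 5/9 = 61.11 °C = 334.26 K.
Equal efficiencies require 1 − T_m/T_H = 1 − T_C/T_m, i.e. T_m/T_H = T_C/T_m, so T_m = √(T_H·T_C) = √(791.00 × 334.26) = 514 K.

T_m ≈ 514 K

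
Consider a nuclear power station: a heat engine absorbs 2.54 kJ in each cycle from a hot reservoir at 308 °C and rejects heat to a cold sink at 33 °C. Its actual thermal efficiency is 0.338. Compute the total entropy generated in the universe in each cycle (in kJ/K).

ΔS_univ ≈ 0.00112 kJ/K

T_H = 308 °C → 308 + 273.15 = 581.15 K.
T_C = 33 °C → 33 + 273.15 = 306.15 K.
W = η·Q_H = 0.338 × 2.54 = 0.8585 kJ, so Q_C = Q_H − W = 1.681 kJ.
The hot reservoir loses entropy Q_H/T_H = 2.54/581.15 = 0.004371 kJ/K; the cold reservoir gains Q_C/T_C = 1.681/306.15 = 0.005492 kJ/K.
ΔS_univ = −Q_H/T_H + Q_C/T_C = 0.00112 kJ/K (> 0, since η = 0.338 < η_Carnot = 0.473).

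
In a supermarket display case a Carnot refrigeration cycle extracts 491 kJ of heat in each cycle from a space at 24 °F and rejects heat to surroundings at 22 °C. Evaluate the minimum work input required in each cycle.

T_H = 22 °C → 22 + 273.15 = 295.15 K.
T_C = 24 °F → (24 − 32) × 5/9 = -4.44 °C = 268.71 K.
Carnot COP: COP_R = T_C/(T_H − T_C) = 268.71/26.44 = 10.1611.
W = Q_C/COP_R = 491/10.1611 = 48.3 kJ.

W_in ≈ 48.3 kJ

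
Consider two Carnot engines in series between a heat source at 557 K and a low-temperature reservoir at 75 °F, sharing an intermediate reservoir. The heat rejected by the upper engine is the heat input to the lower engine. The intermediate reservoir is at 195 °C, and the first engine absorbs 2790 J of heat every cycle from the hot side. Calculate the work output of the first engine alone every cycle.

W₁ ≈ 445.0 J

T_C = 75 °F → (75 − 32) × 5/9 = 23.89 °C = 297.04 K.
T_m = 195 °C → 195 + 273.15 = 468.15 K.
First-stage efficiency η₁ = 1 − T_m/T_H = 1 − 468.15/557.00 = 0.1595.
W₁ = η₁·Q_H = 0.1595 × 2790 = 445.0 J.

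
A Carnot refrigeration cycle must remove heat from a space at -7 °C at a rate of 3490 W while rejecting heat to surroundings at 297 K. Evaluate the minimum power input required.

Ẇ_in ≈ 405 W

T_C = -7 °C → -7 + 273.15 = 266.15 K.
For a reversible refrigerator, COP_R = T_C/(T_H − T_C) = 266.15/30.85 = 8.6272.
W = Q_C/COP_R = 3490/8.6272 = 405 W.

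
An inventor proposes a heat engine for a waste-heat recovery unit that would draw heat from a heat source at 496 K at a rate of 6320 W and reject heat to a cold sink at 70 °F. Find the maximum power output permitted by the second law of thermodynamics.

Ẇ_max ≈ 2570 W

T_C = 70 °F → (70 − 32) × 5/9 = 21.11 °C = 294.26 K.
By the Carnot theorem, η_max = 1 − T_C/T_H = 1 − 294.26/496.00 = 0.4067.
W_max = η_max · Q_H = 0.4067 × 6320 = 2570 W.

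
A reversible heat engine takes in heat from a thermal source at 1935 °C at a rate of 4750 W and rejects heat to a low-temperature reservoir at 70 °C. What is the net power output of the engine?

T_H = 1935 °C → 1935 + 273.15 = 2208.15 K.
T_C = 70 °C → 70 + 273.15 = 343.15 K.
The Carnot efficiency is η = 1 − T_C/T_H = 1 − 343.15/2208.15 = 0.8446.
W = η·Q_H = 0.8446 × 4750 = 4012 W.

Ẇ ≈ 4012 W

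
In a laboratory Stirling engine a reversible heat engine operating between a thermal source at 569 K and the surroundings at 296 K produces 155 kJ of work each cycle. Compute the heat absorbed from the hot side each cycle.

η_rev = 1 − T_C/T_H = 1 − 296.00/569.00 = 0.4798.
Q_H = W/η = 155/0.4798 = 323 kJ.

Q_H ≈ 323 kJ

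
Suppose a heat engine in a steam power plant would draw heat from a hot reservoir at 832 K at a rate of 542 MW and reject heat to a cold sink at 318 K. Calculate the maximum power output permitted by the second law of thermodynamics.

Ẇ_max ≈ 334.8 MW

No engine can exceed the Carnot limit: η_max = 1 − T_C/T_H = 1 − 318.00/832.00 = 0.6178.
W_max = η_max · Q_H = 0.6178 × 542 = 334.8 MW.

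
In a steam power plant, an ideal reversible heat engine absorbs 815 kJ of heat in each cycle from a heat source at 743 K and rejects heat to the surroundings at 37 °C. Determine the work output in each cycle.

T_C = 37 °C → 37 + 273.15 = 310.15 K.
For a reversible engine, η = 1 − T_C/T_H = 1 − 310.15/743.00 = 0.5826.
W = η·Q_H = 0.5826 × 815 = 474.8 kJ.

W ≈ 474.8 kJ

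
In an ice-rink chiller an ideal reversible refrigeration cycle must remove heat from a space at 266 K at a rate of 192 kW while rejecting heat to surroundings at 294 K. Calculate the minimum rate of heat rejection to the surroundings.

Q̇_H ≈ 212 kW

For a reversible cycle Q_H/Q_C = T_H/T_C, so Q_H = Q_C·T_H/T_C = 192 × 294.00/266.00 = 212 kW.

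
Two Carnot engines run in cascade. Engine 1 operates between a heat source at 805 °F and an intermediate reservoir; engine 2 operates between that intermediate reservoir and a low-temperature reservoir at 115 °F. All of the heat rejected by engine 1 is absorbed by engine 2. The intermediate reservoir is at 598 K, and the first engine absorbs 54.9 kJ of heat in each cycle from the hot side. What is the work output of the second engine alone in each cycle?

W₂ ≈ 21.78 kJ

T_H = 805 °F → (805 − 32) × 5/9 = 429.44 °C = 702.59 K.
T_C = 115 °F → (115 − 32) × 5/9 = 46.11 °C = 319.26 K.
Heat entering the second stage: Q_m = Q_H·(T_m/T_H) = 54.9 × 598.00/702.59 = 46.73 kJ.
Second-stage efficiency η₂ = 1 − T_C/T_m = 1 − 319.26/598.00 = 0.4661, so W₂ = η₂·Q_m = 21.78 kJ.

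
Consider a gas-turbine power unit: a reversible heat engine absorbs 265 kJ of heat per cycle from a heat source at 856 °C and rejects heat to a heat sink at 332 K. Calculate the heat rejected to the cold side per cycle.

Q_C ≈ 77.9 kJ

T_H = 856 °C → 856 + 273.15 = 1129.15 K.
The Carnot efficiency is η = 1 − T_C/T_H = 1 − 332.00/1129.15 = 0.7060.
For a reversible cycle Q_C/Q_H = T_C/T_H, so Q_C = 265 × 332.00/1129.15 = 77.9 kJ.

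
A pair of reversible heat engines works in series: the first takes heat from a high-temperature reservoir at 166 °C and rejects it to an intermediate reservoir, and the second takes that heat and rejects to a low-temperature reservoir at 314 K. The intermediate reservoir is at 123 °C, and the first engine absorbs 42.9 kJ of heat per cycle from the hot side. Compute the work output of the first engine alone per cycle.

W₁ ≈ 4.20 kJ

T_H = 166 °C → 166 + 273.15 = 439.15 K.
T_m = 123 °C → 123 + 273.15 = 396.15 K.
First-stage efficiency η₁ = 1 − T_m/T_H = 1 − 396.15/439.15 = 0.0979.
W₁ = η₁·Q_H = 0.0979 × 42.9 = 4.20 kJ.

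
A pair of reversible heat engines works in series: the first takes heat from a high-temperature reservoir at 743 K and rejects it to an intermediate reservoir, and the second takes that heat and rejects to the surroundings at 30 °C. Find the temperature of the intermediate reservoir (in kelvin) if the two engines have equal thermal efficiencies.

T_C = 30 °C → 30 + 273.15 = 303.15 K.
Equal efficiencies require 1 − T_m/T_H = 1 − T_C/T_m, i.e. T_m/T_H = T_C/T_m, so T_m = √(T_H·T_C) = √(743.00 × 303.15) = 475 K.

T_m ≈ 475 K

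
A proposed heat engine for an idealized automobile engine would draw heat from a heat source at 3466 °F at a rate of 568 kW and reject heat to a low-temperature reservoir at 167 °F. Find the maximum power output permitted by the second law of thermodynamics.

T_H = 3466 °F → (3466 − 32) × 5/9 = 1907.78 °C = 2180.93 K.
T_C = 167 °F → (167 − 32) × 5/9 = 75.00 °C = 348.15 K.
The upper bound on efficiency is η_max = 1 − T_C/T_H = 1 − 348.15/2180.93 = 0.8404.
W_max = η_max · Q_H = 0.8404 × 568 = 477 kW.

Ẇ_max ≈ 477 kW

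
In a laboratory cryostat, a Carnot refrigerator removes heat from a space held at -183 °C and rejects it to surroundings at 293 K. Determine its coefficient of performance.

COP_R ≈ 0.444

T_C = -183 °C → -183 + 273.15 = 90.15 K.
COP_R = T_C/(T_H − T_C) = 90.15/(293.00 − 90.15) = 0.444.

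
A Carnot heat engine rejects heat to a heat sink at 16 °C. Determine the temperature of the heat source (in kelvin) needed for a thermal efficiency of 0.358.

T_C = 16 °C → 16 + 273.15 = 289.15 K.
From η = 1 − T_C/T_H, solving for T_H gives T_H = T_C/(1 − η) = 289.15/(1 − 0.358) = 450 K.

T_H ≈ 450 K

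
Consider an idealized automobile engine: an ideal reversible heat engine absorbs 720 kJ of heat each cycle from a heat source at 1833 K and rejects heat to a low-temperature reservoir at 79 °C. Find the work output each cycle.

T_C = 79 °C → 79 + 273.15 = 352.15 K.
Carnot efficiency: η = 1 − T_C/T_H = 1 − 352.15/1833.00 = 0.8079.
W = η·Q_H = 0.8079 × 720 = 582 kJ.

W ≈ 582 kJ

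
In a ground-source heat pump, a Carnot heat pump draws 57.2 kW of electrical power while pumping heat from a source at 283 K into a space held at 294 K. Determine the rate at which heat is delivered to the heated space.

For a reversible heat pump, COP_HP = T_H/(T_H − T_C) = 294.00/11.00 = 26.7273.
Q_H = COP_HP · W = 26.7273 × 57.2 = 1530 kW.

Q̇_H ≈ 1530 kW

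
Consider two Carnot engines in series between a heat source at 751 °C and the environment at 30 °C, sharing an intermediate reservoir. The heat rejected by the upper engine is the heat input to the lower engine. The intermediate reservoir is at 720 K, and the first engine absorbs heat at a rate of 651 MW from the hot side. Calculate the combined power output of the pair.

T_H = 751 °C → 751 + 273.15 = 1024.15 K.
T_C = 30 °C → 30 + 273.15 = 303.15 K.
Two reversible stages in series are equivalent to a single Carnot engine between T_H and T_C, so η_total = 1 − T_C/T_H = 1 − 303.15/1024.15 = 0.7040.
W_total = η_total · Q_H = 0.7040 × 651 = 458.3 MW.

Ẇ_total ≈ 458.3 MW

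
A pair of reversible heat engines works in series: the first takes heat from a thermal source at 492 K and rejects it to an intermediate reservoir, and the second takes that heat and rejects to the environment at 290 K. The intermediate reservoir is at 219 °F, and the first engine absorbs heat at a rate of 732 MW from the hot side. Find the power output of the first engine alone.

Ẇ₁ ≈ 171 MW

T_m = 219 °F → (219 − 32) × 5/9 = 103.89 °C = 377.04 K.
First-stage efficiency η₁ = 1 − T_m/T_H = 1 − 377.04/492.00 = 0.2337.
W₁ = η₁·Q_H = 0.2337 × 732 = 171 MW.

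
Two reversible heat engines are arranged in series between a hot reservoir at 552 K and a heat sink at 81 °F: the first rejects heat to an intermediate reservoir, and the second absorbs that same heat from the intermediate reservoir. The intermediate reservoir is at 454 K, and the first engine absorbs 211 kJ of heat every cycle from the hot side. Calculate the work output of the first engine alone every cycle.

T_C = 81 °F → (81 − 32) × 5/9 = 27.22 °C = 300.37 K.
First-stage efficiency η₁ = 1 − T_m/T_H = 1 − 454.00/552.00 = 0.1775.
W₁ = η₁·Q_H = 0.1775 × 211 = 37.46 kJ.

W₁ ≈ 37.46 kJ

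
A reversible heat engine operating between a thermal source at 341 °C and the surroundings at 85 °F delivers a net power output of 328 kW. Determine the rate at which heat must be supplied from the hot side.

T_H = 341 °C → 341 + 273.15 = 614.15 K.
T_C = 85 °F → (85 − 32) × 5/9 = 29.44 °C = 302.59 K.
Since the cycle is reversible, η = 1 − T_C/T_H = 1 − 302.59/614.15 = 0.5073.
Q_H = W/η = 328/0.5073 = 647 kW.

Q̇_H ≈ 647 kW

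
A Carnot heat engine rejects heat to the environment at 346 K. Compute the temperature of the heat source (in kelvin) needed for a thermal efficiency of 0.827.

From η = 1 − T_C/T_H, solving for T_H gives T_H = T_C/(1 − η) = 346.00/(1 − 0.827) = 2000 K.

T_H ≈ 2000 K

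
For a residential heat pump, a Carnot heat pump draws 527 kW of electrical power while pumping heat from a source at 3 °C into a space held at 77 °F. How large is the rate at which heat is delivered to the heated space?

T_H = 77 °F → (77 − 32) × 5/9 = 25.00 °C = 298.15 K.
T_C = 3 °C → 3 + 273.15 = 276.15 K.
The Carnot heat-pump COP is COP_HP = T_H/(T_H − T_C) = 298.15/22.00 = 13.5523.
Q_H = COP_HP · W = 13.5523 × 527 = 7140 kW.

Q̇_H ≈ 7140 kW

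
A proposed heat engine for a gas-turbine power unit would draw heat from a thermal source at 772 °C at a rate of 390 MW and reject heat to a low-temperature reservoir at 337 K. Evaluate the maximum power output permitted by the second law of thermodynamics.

T_H = 772 °C → 772 + 273.15 = 1045.15 K.
No engine can exceed the Carnot limit: η_max = 1 − T_C/T_H = 1 − 337.00/1045.15 = 0.6776.
W_max = η_max · Q_H = 0.6776 × 390 = 264.2 MW.

Ẇ_max ≈ 264.2 MW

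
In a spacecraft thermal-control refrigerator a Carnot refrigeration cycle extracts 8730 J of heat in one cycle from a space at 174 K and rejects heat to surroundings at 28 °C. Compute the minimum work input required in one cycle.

W_in ≈ 6379 J

T_H = 28 °C → 28 + 273.15 = 301.15 K.
For a reversible refrigerator, COP_R = T_C/(T_H − T_C) = 174.00/127.15 = 1.3685.
W = Q_C/COP_R = 8730/1.3685 = 6379 J.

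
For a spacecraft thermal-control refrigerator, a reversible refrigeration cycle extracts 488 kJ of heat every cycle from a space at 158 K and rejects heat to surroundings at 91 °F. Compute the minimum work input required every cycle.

T_H = 91 °F → (91 − 32) × 5/9 = 32.78 °C = 305.93 K.
Carnot COP: COP_R = T_C/(T_H − T_C) = 158.00/147.93 = 1.0681.
W = Q_C/COP_R = 488/1.0681 = 456.9 kJ.

W_in ≈ 456.9 kJ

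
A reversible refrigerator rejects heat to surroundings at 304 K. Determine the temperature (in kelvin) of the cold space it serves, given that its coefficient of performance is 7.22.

T_C ≈ 267 K

COP_R = T_C/(T_H − T_C) ⇒ T_C = T_H·COP_R/(1 + COP_R) = 304.00 × 7.22/(1 + 7.22) = 267 K.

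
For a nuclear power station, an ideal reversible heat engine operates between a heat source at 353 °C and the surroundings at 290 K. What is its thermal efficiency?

T_H = 353 °C → 353 + 273.15 = 626.15 K.
For a reversible engine, η = 1 − T_C/T_H = 1 − 290.00/626.15 = 0.5369.

η ≈ 0.5369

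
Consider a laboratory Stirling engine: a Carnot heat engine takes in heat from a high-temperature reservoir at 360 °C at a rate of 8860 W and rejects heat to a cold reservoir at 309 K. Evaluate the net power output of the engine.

T_H = 360 °C → 360 + 273.15 = 633.15 K.
Carnot efficiency: η = 1 − T_C/T_H = 1 − 309.00/633.15 = 0.5120.
W = η·Q_H = 0.5120 × 8860 = 4540 W.

Ẇ ≈ 4540 W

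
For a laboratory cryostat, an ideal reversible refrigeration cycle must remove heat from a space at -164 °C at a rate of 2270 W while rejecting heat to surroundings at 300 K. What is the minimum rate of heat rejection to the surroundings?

Q̇_H ≈ 6239 W

T_C = -164 °C → -164 + 273.15 = 109.15 K.
For a reversible cycle Q_H/Q_C = T_H/T_C, so Q_H = Q_C·T_H/T_C = 2270 × 300.00/109.15 = 6239 W.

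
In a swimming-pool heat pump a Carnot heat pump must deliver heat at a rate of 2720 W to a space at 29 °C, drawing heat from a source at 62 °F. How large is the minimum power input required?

T_H = 29 °C → 29 + 273.15 = 302.15 K.
T_C = 62 °F → (62 − 32) × 5/9 = 16.67 °C = 289.82 K.
Reversible heating COP: COP_HP = T_H/(T_H − T_C) = 302.15/12.33 = 24.4986.
W = Q_H/COP_HP = 2720/24.4986 = 111 W.

Ẇ_in ≈ 111 W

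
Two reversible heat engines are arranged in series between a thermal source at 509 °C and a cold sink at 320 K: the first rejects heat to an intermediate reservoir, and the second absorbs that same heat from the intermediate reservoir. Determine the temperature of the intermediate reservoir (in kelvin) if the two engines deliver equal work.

T_H = 509 °C → 509 + 273.15 = 782.15 K.
For reversible stages Q_m = Q_H·(T_m/T_H). Setting W₁ = Q_H(1 − T_m/T_H) equal to W₂ = Q_m(1 − T_C/T_m) = Q_H·(T_m − T_C)/T_H gives T_H − T_m = T_m − T_C, so T_m = (T_H + T_C)/2 = (782.15 + 320.00)/2 = 551 K.

T_m ≈ 551 K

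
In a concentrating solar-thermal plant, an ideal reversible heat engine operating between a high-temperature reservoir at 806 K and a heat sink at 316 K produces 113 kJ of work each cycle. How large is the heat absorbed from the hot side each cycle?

Q_H ≈ 186 kJ

Since the cycle is reversible, η = 1 − T_C/T_H = 1 − 316.00/806.00 = 0.6079.
Q_H = W/η = 113/0.6079 = 186 kJ.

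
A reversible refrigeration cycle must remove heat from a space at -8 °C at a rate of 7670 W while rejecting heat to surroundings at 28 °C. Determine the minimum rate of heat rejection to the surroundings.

Q̇_H ≈ 8711 W

T_H = 28 °C → 28 + 273.15 = 301.15 K.
T_C = -8 °C → -8 + 273.15 = 265.15 K.
For a reversible cycle Q_H/Q_C = T_H/T_C, so Q_H = Q_C·T_H/T_C = 7670 × 301.15/265.15 = 8711 W.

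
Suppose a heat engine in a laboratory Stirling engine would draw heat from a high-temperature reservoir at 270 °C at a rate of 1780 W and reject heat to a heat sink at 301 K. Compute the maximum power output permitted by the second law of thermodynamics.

Ẇ_max ≈ 794 W

T_H = 270 °C → 270 + 273.15 = 543.15 K.
No engine can exceed the Carnot limit: η_max = 1 − T_C/T_H = 1 − 301.00/543.15 = 0.4458.
W_max = η_max · Q_H = 0.4458 × 1780 = 794 W.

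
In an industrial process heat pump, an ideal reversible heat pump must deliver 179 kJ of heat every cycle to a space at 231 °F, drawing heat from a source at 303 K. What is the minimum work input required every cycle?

T_H = 231 °F → (231 − 32) × 5/9 = 110.56 °C = 383.71 K.
COP_HP = T_H/(T_H − T_C) = 383.71/80.71 = 4.7544.
W = Q_H/COP_HP = 179/4.7544 = 37.6 kJ.

W_in ≈ 37.6 kJ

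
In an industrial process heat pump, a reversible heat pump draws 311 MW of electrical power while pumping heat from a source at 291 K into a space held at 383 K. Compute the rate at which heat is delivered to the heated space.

The Carnot heat-pump COP is COP_HP = T_H/(T_H − T_C) = 383.00/92.00 = 4.1630.
Q_H = COP_HP · W = 4.1630 × 311 = 1295 MW.

Q̇_H ≈ 1295 MW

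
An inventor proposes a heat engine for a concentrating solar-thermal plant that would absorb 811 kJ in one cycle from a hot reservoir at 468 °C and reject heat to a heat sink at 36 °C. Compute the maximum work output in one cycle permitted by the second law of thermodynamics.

T_H = 468 °C → 468 + 273.15 = 741.15 K.
T_C = 36 °C → 36 + 273.15 = 309.15 K.
The second-law ceiling is the Carnot efficiency, η_max = 1 − T_C/T_H = 1 − 309.15/741.15 = 0.5829.
W_max = η_max · Q_H = 0.5829 × 811 = 473 kJ.

W_max ≈ 473 kJ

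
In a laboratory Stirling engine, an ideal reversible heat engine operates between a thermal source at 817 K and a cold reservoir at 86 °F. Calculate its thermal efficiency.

T_C = 86 °F → (86 − 32) × 5/9 = 30.00 °C = 303.15 K.
η_rev = 1 − T_C/T_H = 1 − 303.15/817.00 = 0.629.

η ≈ 0.629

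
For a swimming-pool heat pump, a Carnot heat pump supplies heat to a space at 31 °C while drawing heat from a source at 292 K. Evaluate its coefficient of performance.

COP_HP ≈ 25.03

T_H = 31 °C → 31 + 273.15 = 304.15 K.
Reversible heating COP: COP_HP = T_H/(T_H − T_C) = 304.15/(304.15 − 292.00) = 25.03.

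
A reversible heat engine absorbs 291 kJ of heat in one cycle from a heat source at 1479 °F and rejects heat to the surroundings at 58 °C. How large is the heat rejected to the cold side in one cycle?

T_H = 1479 °F → (1479 − 32) × 5/9 = 803.89 °C = 1077.04 K.
T_C = 58 °C → 58 + 273.15 = 331.15 K.
Carnot efficiency: η = 1 − T_C/T_H = 1 − 331.15/1077.04 = 0.6925.
For a reversible cycle Q_C/Q_H = T_C/T_H, so Q_C = 291 × 331.15/1077.04 = 89.5 kJ.

Q_C ≈ 89.5 kJ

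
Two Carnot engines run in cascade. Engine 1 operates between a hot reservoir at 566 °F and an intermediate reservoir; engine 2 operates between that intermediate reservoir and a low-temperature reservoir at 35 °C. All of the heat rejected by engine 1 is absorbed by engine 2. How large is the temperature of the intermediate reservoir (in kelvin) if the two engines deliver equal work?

T_H = 566 °F → (566 − 32) × 5/9 = 296.67 °C = 569.82 K.
T_C = 35 °C → 35 + 273.15 = 308.15 K.
For reversible stages Q_m = Q_H·(T_m/T_H). Setting W₁ = Q_H(1 − T_m/T_H) equal to W₂ = Q_m(1 − T_C/T_m) = Q_H·(T_m − T_C)/T_H gives T_H − T_m = T_m − T_C, so T_m = (T_H + T_C)/2 = (569.82 + 308.15)/2 = 439.0 K.

T_m ≈ 439.0 K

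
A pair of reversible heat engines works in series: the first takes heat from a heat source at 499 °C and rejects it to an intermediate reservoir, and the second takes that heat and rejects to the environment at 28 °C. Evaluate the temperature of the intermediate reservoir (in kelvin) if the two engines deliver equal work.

T_H = 499 °C → 499 + 273.15 = 772.15 K.
T_C = 28 °C → 28 + 273.15 = 301.15 K.
For reversible stages Q_m = Q_H·(T_m/T_H). Setting W₁ = Q_H(1 − T_m/T_H) equal to W₂ = Q_m(1 − T_C/T_m) = Q_H·(T_m − T_C)/T_H gives T_H − T_m = T_m − T_C, so T_m = (T_H + T_C)/2 = (772.15 + 301.15)/2 = 536.6 K.

T_m ≈ 536.6 K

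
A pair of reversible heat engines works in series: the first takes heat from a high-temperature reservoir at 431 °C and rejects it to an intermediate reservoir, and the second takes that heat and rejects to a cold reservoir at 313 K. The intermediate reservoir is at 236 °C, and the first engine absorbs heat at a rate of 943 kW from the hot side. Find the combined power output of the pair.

Ẇ_total ≈ 524 kW

T_H = 431 °C → 431 + 273.15 = 704.15 K.
Two reversible stages in series are equivalent to a single Carnot engine between T_H and T_C, so η_total = 1 − T_C/T_H = 1 − 313.00/704.15 = 0.5555.
W_total = η_total · Q_H = 0.5555 × 943 = 524 kW.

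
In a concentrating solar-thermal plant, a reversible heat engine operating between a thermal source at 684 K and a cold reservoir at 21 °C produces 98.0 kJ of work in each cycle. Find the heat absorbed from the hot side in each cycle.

Q_H ≈ 172 kJ

T_C = 21 °C → 21 + 273.15 = 294.15 K.
Carnot efficiency: η = 1 − T_C/T_H = 1 − 294.15/684.00 = 0.5700.
Q_H = W/η = 98.0/0.5700 = 172 kJ.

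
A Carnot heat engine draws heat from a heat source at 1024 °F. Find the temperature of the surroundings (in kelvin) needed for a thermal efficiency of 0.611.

T_C ≈ 321 K

T_H = 1024 °F → (1024 − 32) × 5/9 = 551.11 °C = 824.26 K.
From η = 1 − T_C/T_H, T_C = T_H·(1 − η) = 824.26 × (1 − 0.611) = 321 K.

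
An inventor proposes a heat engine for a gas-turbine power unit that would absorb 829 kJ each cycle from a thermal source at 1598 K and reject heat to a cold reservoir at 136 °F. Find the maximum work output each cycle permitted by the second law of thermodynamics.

T_C = 136 °F → (136 − 32) × 5/9 = 57.78 °C = 330.93 K.
The second-law ceiling is the Carnot efficiency, η_max = 1 − T_C/T_H = 1 − 330.93/1598.00 = 0.7929.
W_max = η_max · Q_H = 0.7929 × 829 = 657 kJ.

W_max ≈ 657 kJ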